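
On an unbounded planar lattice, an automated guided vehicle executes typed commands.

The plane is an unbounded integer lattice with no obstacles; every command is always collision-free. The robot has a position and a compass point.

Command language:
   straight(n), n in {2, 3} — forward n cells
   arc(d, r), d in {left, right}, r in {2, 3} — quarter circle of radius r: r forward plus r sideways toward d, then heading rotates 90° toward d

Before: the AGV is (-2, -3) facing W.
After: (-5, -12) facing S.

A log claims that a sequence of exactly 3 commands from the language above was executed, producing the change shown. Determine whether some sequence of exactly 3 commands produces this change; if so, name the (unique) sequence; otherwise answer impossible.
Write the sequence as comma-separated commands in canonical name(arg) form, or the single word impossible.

arc(left, 3), straight(3), straight(3)

key: cell and facing (now S) both changed — the 3 commands mix motion and turning
from: (-2, -3) facing W
t=1 arc(left, 3) ⇒ (-5, -6) facing S
t=2 straight(3) ⇒ (-5, -9) facing S
t=3 straight(3) ⇒ (-5, -12) facing S
no other 3-command option fits: unique.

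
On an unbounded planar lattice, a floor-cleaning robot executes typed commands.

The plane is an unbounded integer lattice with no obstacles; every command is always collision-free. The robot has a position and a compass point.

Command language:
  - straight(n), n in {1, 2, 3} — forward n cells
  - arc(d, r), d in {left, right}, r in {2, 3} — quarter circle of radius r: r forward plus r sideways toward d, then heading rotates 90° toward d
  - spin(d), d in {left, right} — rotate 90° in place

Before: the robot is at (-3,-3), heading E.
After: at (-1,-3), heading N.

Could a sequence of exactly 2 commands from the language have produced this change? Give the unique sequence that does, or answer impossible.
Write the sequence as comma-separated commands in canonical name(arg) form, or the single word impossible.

key: running spin(left) before straight(2) would end elsewhere — order is forced
initial: at (-3,-3), heading E
[1] after straight(2): at (-1,-3), heading E
[2] after spin(left): at (-1,-3), heading N
all 81 alternatives checked — unique.

straight(2), spin(left)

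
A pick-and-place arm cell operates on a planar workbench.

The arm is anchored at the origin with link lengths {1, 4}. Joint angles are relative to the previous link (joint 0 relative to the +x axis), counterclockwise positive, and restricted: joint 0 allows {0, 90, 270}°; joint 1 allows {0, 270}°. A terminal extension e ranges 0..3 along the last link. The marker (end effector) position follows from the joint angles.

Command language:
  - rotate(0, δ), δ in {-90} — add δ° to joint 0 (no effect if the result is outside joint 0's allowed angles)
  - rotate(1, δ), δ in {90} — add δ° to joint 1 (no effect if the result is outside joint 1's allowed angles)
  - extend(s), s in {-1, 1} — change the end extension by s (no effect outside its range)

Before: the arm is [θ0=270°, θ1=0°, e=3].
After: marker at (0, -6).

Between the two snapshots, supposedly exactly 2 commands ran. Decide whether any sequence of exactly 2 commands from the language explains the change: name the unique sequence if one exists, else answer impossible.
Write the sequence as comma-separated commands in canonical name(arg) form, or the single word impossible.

extend(-1), extend(-1)

t0: [θ0=270°, θ1=0°, e=3]
[1] after extend(-1): [θ0=270°, θ1=0°, e=2]
[2] after extend(-1): [θ0=270°, θ1=0°, e=1]
no other 2-command option fits: unique.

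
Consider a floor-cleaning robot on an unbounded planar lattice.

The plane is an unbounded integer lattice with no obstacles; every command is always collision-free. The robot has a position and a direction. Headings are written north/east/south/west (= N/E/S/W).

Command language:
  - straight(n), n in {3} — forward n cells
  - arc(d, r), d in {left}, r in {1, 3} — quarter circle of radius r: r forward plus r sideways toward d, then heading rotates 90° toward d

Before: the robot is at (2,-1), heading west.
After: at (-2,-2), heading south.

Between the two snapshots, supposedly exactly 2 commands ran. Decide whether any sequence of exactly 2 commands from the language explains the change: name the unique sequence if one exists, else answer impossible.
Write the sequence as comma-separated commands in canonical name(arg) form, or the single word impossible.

straight(3), arc(left, 1)

key: cell and facing (now S) both changed — the 2 commands mix motion and turning
start: at (2,-1), heading west
step 1 (straight(3)): at (-1,-1), heading west
step 2 (arc(left, 1)): at (-2,-2), heading south
no other 2-command option fits: unique.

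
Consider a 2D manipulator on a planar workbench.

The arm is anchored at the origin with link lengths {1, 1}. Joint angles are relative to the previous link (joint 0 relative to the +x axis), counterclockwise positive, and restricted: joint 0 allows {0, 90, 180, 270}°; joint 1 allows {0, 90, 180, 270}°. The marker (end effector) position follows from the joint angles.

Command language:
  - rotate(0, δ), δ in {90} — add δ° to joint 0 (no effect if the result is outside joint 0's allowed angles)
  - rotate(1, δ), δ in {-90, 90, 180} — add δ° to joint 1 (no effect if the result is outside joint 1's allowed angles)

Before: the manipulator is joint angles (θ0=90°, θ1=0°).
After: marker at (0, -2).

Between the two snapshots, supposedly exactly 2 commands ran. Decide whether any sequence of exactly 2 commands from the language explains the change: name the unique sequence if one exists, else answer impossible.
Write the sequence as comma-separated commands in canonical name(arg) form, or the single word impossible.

rotate(0, 90), rotate(0, 90)

from: joint angles (θ0=90°, θ1=0°)
[1] after rotate(0, 90): joint angles (θ0=180°, θ1=0°)
[2] after rotate(0, 90): joint angles (θ0=270°, θ1=0°)
no other 2-command option fits: unique.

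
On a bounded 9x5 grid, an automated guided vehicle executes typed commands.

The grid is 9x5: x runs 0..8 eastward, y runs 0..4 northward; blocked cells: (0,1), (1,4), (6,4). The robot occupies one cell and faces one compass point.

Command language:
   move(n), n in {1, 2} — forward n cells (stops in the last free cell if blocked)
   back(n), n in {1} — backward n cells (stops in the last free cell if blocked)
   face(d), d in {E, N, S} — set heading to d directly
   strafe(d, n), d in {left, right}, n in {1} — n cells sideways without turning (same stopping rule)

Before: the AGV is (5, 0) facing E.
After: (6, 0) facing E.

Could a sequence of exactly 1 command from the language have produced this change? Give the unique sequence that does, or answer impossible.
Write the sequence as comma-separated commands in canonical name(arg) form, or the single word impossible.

move(1)

key: heading stays E — the single command does not turn
initial: (5, 0) facing E
[1] after move(1): (6, 0) facing E
all 8 alternatives checked — unique.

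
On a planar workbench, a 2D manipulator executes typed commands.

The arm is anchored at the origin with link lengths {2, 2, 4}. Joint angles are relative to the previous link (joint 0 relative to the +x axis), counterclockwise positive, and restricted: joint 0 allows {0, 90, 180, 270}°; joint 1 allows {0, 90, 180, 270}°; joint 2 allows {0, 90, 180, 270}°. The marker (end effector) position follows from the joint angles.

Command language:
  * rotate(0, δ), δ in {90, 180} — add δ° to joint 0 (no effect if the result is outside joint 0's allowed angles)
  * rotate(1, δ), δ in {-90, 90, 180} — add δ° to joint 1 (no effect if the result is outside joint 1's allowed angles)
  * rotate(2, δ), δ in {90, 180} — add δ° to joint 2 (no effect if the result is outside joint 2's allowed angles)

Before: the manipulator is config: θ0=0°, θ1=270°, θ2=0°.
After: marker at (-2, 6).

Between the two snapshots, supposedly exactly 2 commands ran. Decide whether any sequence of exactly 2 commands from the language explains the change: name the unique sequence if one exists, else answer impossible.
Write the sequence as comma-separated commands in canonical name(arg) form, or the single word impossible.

t0: config: θ0=0°, θ1=270°, θ2=0°
[1] after rotate(0, 90): config: θ0=90°, θ1=270°, θ2=0°
[2] after rotate(0, 90): config: θ0=180°, θ1=270°, θ2=0°
no rival 2-sequence matches.

rotate(0, 90), rotate(0, 90)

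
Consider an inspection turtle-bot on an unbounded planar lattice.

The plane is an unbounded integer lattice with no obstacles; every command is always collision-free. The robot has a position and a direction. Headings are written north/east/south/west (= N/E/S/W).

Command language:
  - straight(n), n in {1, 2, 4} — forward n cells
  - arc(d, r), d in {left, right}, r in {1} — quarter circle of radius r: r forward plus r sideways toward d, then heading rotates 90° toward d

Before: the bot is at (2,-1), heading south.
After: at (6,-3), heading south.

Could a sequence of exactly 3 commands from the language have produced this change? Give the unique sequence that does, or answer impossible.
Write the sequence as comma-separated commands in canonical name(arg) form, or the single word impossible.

arc(left, 1), straight(2), arc(right, 1)

key: order matters: swapping arc(left, 1) and arc(right, 1) lands elsewhere
t0: at (2,-1), heading south
1. arc(left, 1) → at (3,-2), heading east
2. straight(2) → at (5,-2), heading east
3. arc(right, 1) → at (6,-3), heading south
no rival 3-sequence matches.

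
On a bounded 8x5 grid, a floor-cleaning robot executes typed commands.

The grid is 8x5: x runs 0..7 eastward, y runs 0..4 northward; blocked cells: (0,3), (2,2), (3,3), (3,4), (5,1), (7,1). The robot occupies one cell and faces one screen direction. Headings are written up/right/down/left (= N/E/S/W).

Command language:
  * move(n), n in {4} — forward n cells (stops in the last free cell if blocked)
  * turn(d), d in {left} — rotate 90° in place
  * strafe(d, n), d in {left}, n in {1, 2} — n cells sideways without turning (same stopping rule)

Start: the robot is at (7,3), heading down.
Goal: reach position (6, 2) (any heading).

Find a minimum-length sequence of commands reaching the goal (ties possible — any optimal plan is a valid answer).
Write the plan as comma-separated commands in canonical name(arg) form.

initial: at (7,3), heading down
t=1 move(4) ⇒ at (7,2), heading down
t=2 turn(left) ⇒ at (7,2), heading right
t=3 turn(left) ⇒ at (7,2), heading up
t=4 strafe(left, 1) ⇒ at (6,2), heading up
nothing shorter than 4 reaches the goal.

move(4), turn(left), turn(left), strafe(left, 1)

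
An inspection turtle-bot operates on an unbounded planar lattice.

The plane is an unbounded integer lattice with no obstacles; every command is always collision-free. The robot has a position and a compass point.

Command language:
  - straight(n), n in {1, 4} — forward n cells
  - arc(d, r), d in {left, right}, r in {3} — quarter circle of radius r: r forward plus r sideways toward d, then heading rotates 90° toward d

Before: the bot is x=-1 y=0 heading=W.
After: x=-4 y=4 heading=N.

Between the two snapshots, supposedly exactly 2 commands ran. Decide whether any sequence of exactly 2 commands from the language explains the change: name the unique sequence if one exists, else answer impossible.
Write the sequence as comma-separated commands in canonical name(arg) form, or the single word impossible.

arc(right, 3), straight(1)

key: cell and facing (now N) both changed — the 2 commands mix motion and turning
from: x=-1 y=0 heading=W
[1] after arc(right, 3): x=-4 y=3 heading=N
[2] after straight(1): x=-4 y=4 heading=N
all 16 alternatives checked — unique.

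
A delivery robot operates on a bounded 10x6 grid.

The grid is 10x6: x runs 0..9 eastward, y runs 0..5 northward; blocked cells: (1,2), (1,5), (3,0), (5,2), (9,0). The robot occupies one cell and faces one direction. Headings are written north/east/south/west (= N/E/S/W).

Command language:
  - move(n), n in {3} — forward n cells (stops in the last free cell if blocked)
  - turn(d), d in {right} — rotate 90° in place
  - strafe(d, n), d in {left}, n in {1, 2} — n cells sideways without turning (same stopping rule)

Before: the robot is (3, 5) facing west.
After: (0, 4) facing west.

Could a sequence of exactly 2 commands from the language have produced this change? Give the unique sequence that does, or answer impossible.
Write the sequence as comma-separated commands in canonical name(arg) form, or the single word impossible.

strafe(left, 1), move(3)

key: running move(3) before strafe(left, 1) would end elsewhere — order is forced
start: (3, 5) facing west
1. strafe(left, 1) → (3, 4) facing west
2. move(3) → (0, 4) facing west
uniquely the one of 16 2-step routes that fits.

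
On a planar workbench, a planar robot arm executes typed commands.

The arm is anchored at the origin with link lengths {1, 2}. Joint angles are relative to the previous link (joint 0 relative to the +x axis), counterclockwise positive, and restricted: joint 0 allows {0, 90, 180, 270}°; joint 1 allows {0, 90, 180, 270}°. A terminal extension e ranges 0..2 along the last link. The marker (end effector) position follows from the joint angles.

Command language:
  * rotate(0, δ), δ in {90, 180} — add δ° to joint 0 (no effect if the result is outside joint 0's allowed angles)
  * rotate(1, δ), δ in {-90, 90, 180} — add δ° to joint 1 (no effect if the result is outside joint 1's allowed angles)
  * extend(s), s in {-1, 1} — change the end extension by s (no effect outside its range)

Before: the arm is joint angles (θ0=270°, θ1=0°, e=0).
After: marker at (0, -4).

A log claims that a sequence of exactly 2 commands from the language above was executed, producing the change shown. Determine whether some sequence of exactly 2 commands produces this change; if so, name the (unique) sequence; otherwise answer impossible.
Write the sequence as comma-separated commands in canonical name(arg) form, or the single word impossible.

key: running extend(1) before extend(-1) would end elsewhere — order is forced
begin: joint angles (θ0=270°, θ1=0°, e=0)
step 1 (extend(-1)): joint angles (θ0=270°, θ1=0°, e=0)
step 2 (extend(1)): joint angles (θ0=270°, θ1=0°, e=1)
no rival 2-sequence matches.

extend(-1), extend(1)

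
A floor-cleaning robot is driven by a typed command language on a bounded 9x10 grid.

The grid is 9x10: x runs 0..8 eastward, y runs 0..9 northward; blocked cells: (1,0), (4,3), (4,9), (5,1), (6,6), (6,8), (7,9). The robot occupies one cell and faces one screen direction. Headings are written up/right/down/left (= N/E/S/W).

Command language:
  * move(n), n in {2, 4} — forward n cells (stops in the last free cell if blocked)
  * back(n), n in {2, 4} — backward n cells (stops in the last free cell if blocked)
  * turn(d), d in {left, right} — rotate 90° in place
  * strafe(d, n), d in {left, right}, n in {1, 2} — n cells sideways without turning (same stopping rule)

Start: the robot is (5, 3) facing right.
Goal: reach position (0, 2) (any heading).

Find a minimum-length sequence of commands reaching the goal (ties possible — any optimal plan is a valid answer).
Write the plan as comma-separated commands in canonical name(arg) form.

strafe(right, 2), back(4), back(4)

begin: (5, 3) facing right
t=1 strafe(right, 2) ⇒ (5, 2) facing right
t=2 back(4) ⇒ (1, 2) facing right
t=3 back(4) ⇒ (0, 2) facing right
no 2-step plan works, so 3 is optimal.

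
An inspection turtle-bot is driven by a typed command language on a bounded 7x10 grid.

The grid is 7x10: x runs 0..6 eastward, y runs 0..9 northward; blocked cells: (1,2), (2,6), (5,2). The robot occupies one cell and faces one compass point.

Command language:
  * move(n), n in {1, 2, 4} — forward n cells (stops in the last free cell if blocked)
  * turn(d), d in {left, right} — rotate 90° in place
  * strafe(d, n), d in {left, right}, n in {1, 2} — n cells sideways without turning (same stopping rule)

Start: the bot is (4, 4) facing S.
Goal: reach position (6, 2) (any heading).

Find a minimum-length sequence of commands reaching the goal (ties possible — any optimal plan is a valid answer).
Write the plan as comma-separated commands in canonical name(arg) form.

strafe(left, 2), move(2)

start: (4, 4) facing S
1. strafe(left, 2) → (6, 4) facing S
2. move(2) → (6, 2) facing S
nothing shorter than 2 reaches the goal.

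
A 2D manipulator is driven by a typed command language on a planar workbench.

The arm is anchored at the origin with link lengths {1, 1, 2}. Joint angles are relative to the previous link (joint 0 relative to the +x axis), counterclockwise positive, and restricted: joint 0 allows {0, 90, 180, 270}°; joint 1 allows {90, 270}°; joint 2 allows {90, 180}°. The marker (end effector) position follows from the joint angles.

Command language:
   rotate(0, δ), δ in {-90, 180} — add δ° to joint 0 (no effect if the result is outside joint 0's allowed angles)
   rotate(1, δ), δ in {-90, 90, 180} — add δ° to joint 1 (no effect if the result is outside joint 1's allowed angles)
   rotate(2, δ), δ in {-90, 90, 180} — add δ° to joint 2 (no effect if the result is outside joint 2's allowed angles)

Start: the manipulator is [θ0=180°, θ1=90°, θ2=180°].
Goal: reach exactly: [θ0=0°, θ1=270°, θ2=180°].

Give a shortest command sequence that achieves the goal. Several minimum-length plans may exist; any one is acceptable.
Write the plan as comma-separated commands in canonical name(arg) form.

rotate(0, 180), rotate(1, 180)

initial: [θ0=180°, θ1=90°, θ2=180°]
1. rotate(0, 180) → [θ0=0°, θ1=90°, θ2=180°]
2. rotate(1, 180) → [θ0=0°, θ1=270°, θ2=180°]
nothing shorter than 2 reaches the goal.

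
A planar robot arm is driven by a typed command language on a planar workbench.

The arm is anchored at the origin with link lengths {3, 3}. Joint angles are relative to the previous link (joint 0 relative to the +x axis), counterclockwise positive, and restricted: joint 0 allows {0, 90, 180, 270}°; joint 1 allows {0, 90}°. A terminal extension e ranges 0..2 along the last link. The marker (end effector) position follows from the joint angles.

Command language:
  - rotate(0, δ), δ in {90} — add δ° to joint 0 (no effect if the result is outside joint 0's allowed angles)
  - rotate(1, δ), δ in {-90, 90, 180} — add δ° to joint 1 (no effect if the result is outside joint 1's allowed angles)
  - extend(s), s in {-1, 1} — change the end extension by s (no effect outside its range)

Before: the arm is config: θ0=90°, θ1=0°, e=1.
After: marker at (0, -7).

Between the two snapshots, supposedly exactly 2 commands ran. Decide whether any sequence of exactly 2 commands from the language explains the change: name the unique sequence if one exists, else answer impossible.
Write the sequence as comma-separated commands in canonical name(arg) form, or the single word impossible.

start: config: θ0=90°, θ1=0°, e=1
step 1 (rotate(0, 90)): config: θ0=180°, θ1=0°, e=1
step 2 (rotate(0, 90)): config: θ0=270°, θ1=0°, e=1
no rival 2-sequence matches.

rotate(0, 90), rotate(0, 90)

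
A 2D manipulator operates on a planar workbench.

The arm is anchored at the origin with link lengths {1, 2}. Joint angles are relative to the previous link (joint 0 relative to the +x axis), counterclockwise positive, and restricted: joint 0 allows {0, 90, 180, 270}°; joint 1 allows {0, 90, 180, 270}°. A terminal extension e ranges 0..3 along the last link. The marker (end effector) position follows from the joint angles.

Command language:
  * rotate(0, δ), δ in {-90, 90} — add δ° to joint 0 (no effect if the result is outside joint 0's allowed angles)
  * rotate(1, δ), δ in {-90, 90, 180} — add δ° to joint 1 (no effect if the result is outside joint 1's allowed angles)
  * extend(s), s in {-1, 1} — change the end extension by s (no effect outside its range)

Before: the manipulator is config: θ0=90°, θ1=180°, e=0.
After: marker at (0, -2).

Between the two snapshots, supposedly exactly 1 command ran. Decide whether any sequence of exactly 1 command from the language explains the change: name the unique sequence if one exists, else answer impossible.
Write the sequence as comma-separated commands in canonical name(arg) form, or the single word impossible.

t0: config: θ0=90°, θ1=180°, e=0
t=1 extend(1) ⇒ config: θ0=90°, θ1=180°, e=1
no other 1-command option fits: unique.

extend(1)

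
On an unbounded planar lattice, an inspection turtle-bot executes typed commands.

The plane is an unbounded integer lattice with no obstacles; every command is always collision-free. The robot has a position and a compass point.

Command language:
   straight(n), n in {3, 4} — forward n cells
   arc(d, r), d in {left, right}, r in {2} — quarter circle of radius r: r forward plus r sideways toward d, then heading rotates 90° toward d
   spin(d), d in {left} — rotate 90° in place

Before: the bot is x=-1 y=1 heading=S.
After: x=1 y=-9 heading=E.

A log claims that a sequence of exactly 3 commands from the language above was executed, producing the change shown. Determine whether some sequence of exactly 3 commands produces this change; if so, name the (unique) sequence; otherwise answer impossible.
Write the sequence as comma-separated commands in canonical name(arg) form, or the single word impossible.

key: position moved to (1,-9) AND the heading swung to E — translation plus rotation needed
initial: x=-1 y=1 heading=S
step 1 (straight(4)): x=-1 y=-3 heading=S
step 2 (straight(4)): x=-1 y=-7 heading=S
step 3 (arc(left, 2)): x=1 y=-9 heading=E
uniquely the one of 125 3-step routes that fits.

straight(4), straight(4), arc(left, 2)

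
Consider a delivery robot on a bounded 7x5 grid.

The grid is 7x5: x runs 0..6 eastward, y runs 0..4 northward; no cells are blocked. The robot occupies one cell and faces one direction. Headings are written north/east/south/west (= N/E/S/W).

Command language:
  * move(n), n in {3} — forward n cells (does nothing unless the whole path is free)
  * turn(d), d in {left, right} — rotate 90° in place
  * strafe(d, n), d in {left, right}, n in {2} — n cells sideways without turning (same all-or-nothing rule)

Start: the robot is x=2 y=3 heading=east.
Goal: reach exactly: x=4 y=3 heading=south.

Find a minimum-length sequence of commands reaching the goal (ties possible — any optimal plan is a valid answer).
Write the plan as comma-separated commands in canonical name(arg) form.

turn(right), strafe(left, 2)

begin: x=2 y=3 heading=east
1. turn(right) → x=2 y=3 heading=south
2. strafe(left, 2) → x=4 y=3 heading=south
nothing shorter than 2 reaches the goal.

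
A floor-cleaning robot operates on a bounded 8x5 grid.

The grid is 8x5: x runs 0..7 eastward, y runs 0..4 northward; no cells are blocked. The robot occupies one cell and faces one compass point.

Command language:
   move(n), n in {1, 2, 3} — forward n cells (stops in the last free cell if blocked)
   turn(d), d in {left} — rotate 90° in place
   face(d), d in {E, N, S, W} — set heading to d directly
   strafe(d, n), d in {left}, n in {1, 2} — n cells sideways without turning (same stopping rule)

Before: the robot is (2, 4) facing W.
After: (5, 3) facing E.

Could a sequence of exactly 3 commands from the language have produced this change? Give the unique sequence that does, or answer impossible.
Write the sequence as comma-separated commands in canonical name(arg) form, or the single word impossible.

key: position moved to (5,3) AND the heading swung to E — translation plus rotation needed
start: (2, 4) facing W
1. strafe(left, 1) → (2, 3) facing W
2. face(E) → (2, 3) facing E
3. move(3) → (5, 3) facing E
uniquely the one of 1000 3-step routes that fits.

strafe(left, 1), face(E), move(3)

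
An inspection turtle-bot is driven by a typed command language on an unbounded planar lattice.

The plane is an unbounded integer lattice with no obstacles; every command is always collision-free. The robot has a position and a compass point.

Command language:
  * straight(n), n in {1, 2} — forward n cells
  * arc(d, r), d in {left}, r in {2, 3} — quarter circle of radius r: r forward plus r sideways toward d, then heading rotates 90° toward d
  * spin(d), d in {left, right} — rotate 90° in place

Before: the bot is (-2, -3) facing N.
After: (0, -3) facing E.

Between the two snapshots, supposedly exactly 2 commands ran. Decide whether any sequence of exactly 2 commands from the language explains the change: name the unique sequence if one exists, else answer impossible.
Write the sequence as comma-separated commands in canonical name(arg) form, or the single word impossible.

key: running straight(2) before spin(right) would end elsewhere — order is forced
start: (-2, -3) facing N
t=1 spin(right) ⇒ (-2, -3) facing E
t=2 straight(2) ⇒ (0, -3) facing E
all 36 alternatives checked — unique.

spin(right), straight(2)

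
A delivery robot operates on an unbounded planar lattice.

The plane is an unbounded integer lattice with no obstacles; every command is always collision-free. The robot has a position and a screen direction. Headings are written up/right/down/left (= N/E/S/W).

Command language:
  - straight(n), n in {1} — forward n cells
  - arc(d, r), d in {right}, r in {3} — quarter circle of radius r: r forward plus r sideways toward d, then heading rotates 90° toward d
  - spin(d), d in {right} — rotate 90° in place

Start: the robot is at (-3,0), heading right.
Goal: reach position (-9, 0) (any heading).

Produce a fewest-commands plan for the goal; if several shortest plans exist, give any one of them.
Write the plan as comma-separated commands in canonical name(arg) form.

from: at (-3,0), heading right
step 1 (spin(right)): at (-3,0), heading down
step 2 (arc(right, 3)): at (-6,-3), heading left
step 3 (arc(right, 3)): at (-9,0), heading up
no 2-step plan works, so 3 is optimal.

spin(right), arc(right, 3), arc(right, 3)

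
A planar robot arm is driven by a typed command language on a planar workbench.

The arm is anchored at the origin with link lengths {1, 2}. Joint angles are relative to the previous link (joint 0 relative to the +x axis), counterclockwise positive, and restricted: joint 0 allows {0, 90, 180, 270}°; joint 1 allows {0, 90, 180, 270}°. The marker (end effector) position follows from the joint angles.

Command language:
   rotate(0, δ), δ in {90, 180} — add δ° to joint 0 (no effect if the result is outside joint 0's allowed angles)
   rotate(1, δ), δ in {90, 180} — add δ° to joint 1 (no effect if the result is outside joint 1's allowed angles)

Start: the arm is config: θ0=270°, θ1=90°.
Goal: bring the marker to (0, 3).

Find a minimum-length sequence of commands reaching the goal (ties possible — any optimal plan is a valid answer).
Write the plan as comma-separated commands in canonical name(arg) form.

rotate(0, 180), rotate(1, 90), rotate(1, 180)

from: config: θ0=270°, θ1=90°
[1] after rotate(0, 180): config: θ0=90°, θ1=90°
[2] after rotate(1, 90): config: θ0=90°, θ1=180°
[3] after rotate(1, 180): config: θ0=90°, θ1=0°
no 2-step plan works, so 3 is optimal.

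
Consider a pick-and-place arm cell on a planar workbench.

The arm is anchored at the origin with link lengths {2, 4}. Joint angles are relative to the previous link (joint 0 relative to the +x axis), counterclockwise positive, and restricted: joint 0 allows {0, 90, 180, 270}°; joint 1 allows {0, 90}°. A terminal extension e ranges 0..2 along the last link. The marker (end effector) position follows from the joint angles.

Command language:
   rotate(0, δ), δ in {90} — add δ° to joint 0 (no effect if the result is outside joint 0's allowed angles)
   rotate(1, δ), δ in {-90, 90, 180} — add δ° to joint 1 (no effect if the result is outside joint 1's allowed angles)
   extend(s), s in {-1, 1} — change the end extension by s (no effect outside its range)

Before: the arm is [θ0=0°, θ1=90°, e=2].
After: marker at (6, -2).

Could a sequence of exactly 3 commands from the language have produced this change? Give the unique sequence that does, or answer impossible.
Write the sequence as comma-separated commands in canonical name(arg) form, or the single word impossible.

rotate(0, 90), rotate(0, 90), rotate(0, 90)

initial: [θ0=0°, θ1=90°, e=2]
1. rotate(0, 90) → [θ0=90°, θ1=90°, e=2]
2. rotate(0, 90) → [θ0=180°, θ1=90°, e=2]
3. rotate(0, 90) → [θ0=270°, θ1=90°, e=2]
uniquely the one of 216 3-step routes that fits.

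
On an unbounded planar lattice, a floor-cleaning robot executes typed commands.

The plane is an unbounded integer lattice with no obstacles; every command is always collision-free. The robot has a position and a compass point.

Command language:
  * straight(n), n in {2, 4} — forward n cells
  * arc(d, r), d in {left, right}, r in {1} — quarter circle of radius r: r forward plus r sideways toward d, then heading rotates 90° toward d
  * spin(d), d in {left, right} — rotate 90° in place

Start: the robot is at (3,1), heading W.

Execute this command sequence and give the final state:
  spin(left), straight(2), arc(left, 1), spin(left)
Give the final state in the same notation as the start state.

t0: at (3,1), heading W
1. spin(left) → at (3,1), heading S
2. straight(2) → at (3,-1), heading S
3. arc(left, 1) → at (4,-2), heading E
4. spin(left) → at (4,-2), heading N

at (4,-2), heading N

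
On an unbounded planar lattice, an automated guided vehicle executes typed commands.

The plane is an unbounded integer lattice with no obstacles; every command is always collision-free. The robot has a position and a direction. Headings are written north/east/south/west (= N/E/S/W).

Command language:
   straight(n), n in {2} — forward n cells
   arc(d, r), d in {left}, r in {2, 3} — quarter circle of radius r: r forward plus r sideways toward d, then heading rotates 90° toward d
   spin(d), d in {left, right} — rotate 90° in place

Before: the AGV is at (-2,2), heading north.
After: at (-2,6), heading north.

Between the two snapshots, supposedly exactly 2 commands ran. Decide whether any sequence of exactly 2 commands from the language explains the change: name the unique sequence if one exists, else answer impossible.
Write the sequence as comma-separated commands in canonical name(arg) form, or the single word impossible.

straight(2), straight(2)

key: still facing N at the end — nothing in the sequence rotates
t0: at (-2,2), heading north
step 1 (straight(2)): at (-2,4), heading north
step 2 (straight(2)): at (-2,6), heading north
all 25 alternatives checked — unique.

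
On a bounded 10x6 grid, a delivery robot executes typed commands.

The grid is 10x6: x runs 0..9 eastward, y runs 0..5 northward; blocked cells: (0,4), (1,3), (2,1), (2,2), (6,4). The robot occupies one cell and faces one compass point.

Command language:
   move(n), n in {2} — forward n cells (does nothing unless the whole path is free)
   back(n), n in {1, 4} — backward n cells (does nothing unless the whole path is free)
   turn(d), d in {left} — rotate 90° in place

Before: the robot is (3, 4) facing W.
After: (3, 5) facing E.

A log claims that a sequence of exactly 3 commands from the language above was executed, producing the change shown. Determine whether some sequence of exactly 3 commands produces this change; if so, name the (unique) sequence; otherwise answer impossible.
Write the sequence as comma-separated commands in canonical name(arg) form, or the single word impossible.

turn(left), back(1), turn(left)

key: position moved to (3,5) AND the heading swung to E — translation plus rotation needed
t0: (3, 4) facing W
1. turn(left) → (3, 4) facing S
2. back(1) → (3, 5) facing S
3. turn(left) → (3, 5) facing E
no rival 3-sequence matches.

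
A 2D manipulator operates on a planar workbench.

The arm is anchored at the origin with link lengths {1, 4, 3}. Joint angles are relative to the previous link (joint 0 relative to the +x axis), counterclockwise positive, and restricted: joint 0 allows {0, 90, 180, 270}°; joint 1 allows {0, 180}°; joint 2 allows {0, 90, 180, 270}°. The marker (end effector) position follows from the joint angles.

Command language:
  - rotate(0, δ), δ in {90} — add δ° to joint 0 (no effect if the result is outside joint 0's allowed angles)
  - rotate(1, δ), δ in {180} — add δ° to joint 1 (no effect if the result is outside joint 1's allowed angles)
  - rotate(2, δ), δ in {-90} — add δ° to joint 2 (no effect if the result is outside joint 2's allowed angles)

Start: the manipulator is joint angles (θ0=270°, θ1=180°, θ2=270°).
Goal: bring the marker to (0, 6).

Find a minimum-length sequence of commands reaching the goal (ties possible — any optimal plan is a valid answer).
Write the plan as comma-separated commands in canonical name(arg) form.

rotate(2, -90), rotate(2, -90), rotate(2, -90)

from: joint angles (θ0=270°, θ1=180°, θ2=270°)
[1] after rotate(2, -90): joint angles (θ0=270°, θ1=180°, θ2=180°)
[2] after rotate(2, -90): joint angles (θ0=270°, θ1=180°, θ2=90°)
[3] after rotate(2, -90): joint angles (θ0=270°, θ1=180°, θ2=0°)
minimal: 3 command(s), checked below 3.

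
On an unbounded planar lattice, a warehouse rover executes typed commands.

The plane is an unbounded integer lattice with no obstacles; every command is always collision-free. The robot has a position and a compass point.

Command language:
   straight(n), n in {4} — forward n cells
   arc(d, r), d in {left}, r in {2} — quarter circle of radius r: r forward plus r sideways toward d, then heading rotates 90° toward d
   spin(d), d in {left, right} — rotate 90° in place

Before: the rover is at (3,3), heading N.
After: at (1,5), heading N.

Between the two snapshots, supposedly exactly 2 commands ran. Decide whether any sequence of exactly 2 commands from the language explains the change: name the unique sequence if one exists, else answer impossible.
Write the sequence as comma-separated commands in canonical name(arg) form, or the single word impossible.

arc(left, 2), spin(right)

key: still facing N at the end — net rotation zero over 2 steps
initial: at (3,3), heading N
step 1 (arc(left, 2)): at (1,5), heading W
step 2 (spin(right)): at (1,5), heading N
uniquely the one of 16 2-step routes that fits.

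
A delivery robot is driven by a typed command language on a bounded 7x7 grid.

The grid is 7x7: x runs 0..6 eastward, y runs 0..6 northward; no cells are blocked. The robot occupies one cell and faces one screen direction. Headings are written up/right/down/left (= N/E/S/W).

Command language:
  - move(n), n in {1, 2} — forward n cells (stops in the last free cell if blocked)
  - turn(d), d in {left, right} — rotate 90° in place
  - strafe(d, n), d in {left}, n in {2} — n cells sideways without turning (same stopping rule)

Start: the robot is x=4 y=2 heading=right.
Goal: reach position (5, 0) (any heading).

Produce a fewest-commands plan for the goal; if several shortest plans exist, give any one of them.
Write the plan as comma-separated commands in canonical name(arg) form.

begin: x=4 y=2 heading=right
1. move(1) → x=5 y=2 heading=right
2. turn(right) → x=5 y=2 heading=down
3. move(2) → x=5 y=0 heading=down
shorter routes all fall short; 3 is best.

move(1), turn(right), move(2)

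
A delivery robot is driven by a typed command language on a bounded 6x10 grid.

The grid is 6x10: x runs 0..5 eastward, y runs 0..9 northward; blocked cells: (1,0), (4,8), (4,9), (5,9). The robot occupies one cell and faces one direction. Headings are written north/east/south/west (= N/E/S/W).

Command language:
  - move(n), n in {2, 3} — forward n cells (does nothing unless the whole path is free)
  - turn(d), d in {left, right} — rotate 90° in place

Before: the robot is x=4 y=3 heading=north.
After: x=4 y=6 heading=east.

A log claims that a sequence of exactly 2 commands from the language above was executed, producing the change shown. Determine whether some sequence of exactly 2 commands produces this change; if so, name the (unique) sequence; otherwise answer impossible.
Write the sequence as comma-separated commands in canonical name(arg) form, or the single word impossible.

key: position moved to (4,6) AND the heading swung to E — translation plus rotation needed
start: x=4 y=3 heading=north
1. move(3) → x=4 y=6 heading=north
2. turn(right) → x=4 y=6 heading=east
no rival 2-sequence matches.

move(3), turn(right)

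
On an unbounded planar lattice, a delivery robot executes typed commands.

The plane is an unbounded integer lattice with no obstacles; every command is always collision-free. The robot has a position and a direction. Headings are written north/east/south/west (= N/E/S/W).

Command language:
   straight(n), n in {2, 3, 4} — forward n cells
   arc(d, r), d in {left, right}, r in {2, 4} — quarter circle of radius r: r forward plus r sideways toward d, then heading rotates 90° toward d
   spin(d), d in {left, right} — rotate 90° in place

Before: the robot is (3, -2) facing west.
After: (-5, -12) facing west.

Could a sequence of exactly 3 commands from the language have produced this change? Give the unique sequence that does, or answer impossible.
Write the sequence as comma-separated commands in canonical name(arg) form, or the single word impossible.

arc(left, 4), straight(2), arc(right, 4)

key: heading stays W — rotations cancel among the 3 commands
t0: (3, -2) facing west
[1] after arc(left, 4): (-1, -6) facing south
[2] after straight(2): (-1, -8) facing south
[3] after arc(right, 4): (-5, -12) facing west
no rival 3-sequence matches.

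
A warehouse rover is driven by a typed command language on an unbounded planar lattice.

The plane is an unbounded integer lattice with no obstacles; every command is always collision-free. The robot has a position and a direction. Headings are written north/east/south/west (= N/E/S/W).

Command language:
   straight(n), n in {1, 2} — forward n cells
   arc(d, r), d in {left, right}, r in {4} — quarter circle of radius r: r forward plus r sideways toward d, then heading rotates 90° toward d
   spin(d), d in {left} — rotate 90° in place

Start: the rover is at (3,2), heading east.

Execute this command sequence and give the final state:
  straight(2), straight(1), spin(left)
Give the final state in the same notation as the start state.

begin: at (3,2), heading east
t=1 straight(2) ⇒ at (5,2), heading east
t=2 straight(1) ⇒ at (6,2), heading east
t=3 spin(left) ⇒ at (6,2), heading north

at (6,2), heading north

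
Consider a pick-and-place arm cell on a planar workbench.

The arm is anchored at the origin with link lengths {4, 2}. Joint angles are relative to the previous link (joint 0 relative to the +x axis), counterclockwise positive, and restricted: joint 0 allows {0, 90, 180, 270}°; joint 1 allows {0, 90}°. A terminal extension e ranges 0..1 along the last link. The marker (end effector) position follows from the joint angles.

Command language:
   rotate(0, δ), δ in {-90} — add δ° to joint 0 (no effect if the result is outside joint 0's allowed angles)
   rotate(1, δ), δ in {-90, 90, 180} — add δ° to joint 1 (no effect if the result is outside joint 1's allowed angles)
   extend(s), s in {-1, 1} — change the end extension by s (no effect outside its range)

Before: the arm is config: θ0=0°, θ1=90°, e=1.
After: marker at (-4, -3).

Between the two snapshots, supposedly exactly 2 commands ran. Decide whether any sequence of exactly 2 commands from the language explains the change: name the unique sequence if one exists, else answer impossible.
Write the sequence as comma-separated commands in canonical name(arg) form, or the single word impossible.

rotate(0, -90), rotate(0, -90)

initial: config: θ0=0°, θ1=90°, e=1
[1] after rotate(0, -90): config: θ0=270°, θ1=90°, e=1
[2] after rotate(0, -90): config: θ0=180°, θ1=90°, e=1
uniquely the one of 36 2-step routes that fits.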